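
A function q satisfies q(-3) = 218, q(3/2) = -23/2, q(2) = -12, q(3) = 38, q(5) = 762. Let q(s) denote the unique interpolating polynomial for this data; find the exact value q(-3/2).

71/4

L_0(-3/2) = (-3)·(-7/2)·(-9/2)·(-13/2)/[(-9/2)·(-5)·(-6)·(-8)] = 91/320
L_1(-3/2) = (3/2)·(-7/2)·(-9/2)·(-13/2)/[(9/2)·(-1/2)·(-3/2)·(-7/2)] = 13
L_2(-3/2) = (3/2)·(-3)·(-9/2)·(-13/2)/[(5)·(1/2)·(-1)·(-3)] = -351/20
L_3(-3/2) = (3/2)·(-3)·(-7/2)·(-13/2)/[(6)·(3/2)·(1)·(-2)] = 91/16
L_4(-3/2) = (3/2)·(-3)·(-7/2)·(-9/2)/[(8)·(7/2)·(3)·(2)] = -27/64
Sum: 218·(91/320) + (-23/2)·(13) + (-12)·(-351/20) + 38·(91/16) + 762·(-27/64) = 71/4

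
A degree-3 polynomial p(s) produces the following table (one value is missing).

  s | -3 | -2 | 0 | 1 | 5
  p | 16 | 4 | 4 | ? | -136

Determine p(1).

The 4 known values determine p uniquely (degree ≤ 3).
Evaluate each Lagrange basis at s = 1:
L_0(1) = (3)·(1)·(-4)/[(-1)·(-3)·(-8)] = 1/2
L_1(1) = (4)·(1)·(-4)/[(1)·(-2)·(-7)] = -8/7
L_2(1) = (4)·(3)·(-4)/[(3)·(2)·(-5)] = 8/5
L_3(1) = (4)·(3)·(1)/[(8)·(7)·(5)] = 3/70
Sum: 16·(1/2) + 4·(-8/7) + 4·(8/5) + (-136)·(3/70) = 4

4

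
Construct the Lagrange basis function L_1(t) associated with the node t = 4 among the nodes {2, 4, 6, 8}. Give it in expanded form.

L_1(t) = (1/16)t^3 - t^2 + (19/4)t - 6

L_1(t) = (t - 2)(t - 6)(t - 8) / [(2)·(-2)·(-4)]
       = (t^3 - 16t^2 + 76t - 96) / (16)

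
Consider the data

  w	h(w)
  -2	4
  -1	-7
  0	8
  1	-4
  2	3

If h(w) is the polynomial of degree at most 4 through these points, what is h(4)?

Evaluate each Lagrange basis at w = 4:
L_0(4) = (5)·(4)·(3)·(2)/[(-1)·(-2)·(-3)·(-4)] = 5
L_1(4) = (6)·(4)·(3)·(2)/[(1)·(-1)·(-2)·(-3)] = -24
L_2(4) = (6)·(5)·(3)·(2)/[(2)·(1)·(-1)·(-2)] = 45
L_3(4) = (6)·(5)·(4)·(2)/[(3)·(2)·(1)·(-1)] = -40
L_4(4) = (6)·(5)·(4)·(3)/[(4)·(3)·(2)·(1)] = 15
Sum: 4·(5) + (-7)·(-24) + 8·(45) + (-4)·(-40) + 3·(15) = 753

753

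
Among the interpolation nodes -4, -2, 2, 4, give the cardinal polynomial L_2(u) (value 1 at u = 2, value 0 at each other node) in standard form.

L_2(u) = (u + 4)(u + 2)(u - 4) / [(6)·(4)·(-2)]
       = (u^3 + 2u^2 - 16u - 32) / (-48)

L_2(u) = -(1/48)u^3 - (1/24)u^2 + (1/3)u + 2/3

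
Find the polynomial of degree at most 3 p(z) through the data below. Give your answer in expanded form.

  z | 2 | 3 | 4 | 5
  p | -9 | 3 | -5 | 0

p(z) = (11/2)z^3 - (119/2)z^2 + 205z - 225

Build the Lagrange basis polynomials:
L_0(z) = (z - 3)(z - 4)(z - 5) / [-6] = -(1/6)z^3 + 2z^2 - (47/6)z + 10
L_1(z) = (z - 2)(z - 4)(z - 5) / [2] = (1/2)z^3 - (11/2)z^2 + 19z - 20
L_2(z) = (z - 2)(z - 3)(z - 5) / [-2] = -(1/2)z^3 + 5z^2 - (31/2)z + 15
L_3(z) = (z - 2)(z - 3)(z - 4) / [6] = (1/6)z^3 - (3/2)z^2 + (13/3)z - 4
p(z) = (-9)·L_0 + 3·L_1 + (-5)·L_2 + 0·L_3
  (-9)·L_0(z) = (3/2)z^3 - 18z^2 + (141/2)z - 90
  3·L_1(z) = (3/2)z^3 - (33/2)z^2 + 57z - 60
  (-5)·L_2(z) = (5/2)z^3 - 25z^2 + (155/2)z - 75
  0·L_3(z) = 0
Adding term by term: (11/2)z^3 - (119/2)z^2 + 205z - 225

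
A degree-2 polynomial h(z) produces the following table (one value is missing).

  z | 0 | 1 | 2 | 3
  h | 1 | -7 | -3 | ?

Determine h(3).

13

The 3 known values determine h uniquely (degree ≤ 2).
L_0(3) = (2)·(1)/[(-1)·(-2)] = 1
L_1(3) = (3)·(1)/[(1)·(-1)] = -3
L_2(3) = (3)·(2)/[(2)·(1)] = 3
Sum: 1·(1) + (-7)·(-3) + (-3)·(3) = 13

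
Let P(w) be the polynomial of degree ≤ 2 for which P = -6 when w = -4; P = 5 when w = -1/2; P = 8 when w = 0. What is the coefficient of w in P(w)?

Build the Lagrange basis polynomials:
L_0(w) = (w + 1/2)w / [14] = (1/14)w^2 + (1/28)w
L_1(w) = (w + 4)w / [-7/4] = -(4/7)w^2 - (16/7)w
L_2(w) = (w + 4)(w + 1/2) / [2] = (1/2)w^2 + (9/4)w + 1
P(w) = (-6)·L_0 + 5·L_1 + 8·L_2
Only the coefficient of w is needed; take it from each L_i and combine:
(-6)·(1/28) + 5·(-16/7) + 8·(9/4) = 89/14

89/14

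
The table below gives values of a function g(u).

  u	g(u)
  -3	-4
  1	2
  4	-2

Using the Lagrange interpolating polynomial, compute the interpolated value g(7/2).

-139/168

L_0(7/2) = (5/2)·(-1/2)/[(-4)·(-7)] = -5/112
L_1(7/2) = (13/2)·(-1/2)/[(4)·(-3)] = 13/48
L_2(7/2) = (13/2)·(5/2)/[(7)·(3)] = 65/84
Sum: (-4)·(-5/112) + 2·(13/48) + (-2)·(65/84) = -139/168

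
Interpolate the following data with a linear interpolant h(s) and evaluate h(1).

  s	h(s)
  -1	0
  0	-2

-4

L_0(1) = (1)/[(-1)] = -1
L_1(1) = (2)/[(1)] = 2
Sum: 0 + (-2)·(2) = -4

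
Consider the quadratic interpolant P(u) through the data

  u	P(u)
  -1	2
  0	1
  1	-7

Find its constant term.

L_0(u) = u(u - 1) / [2] = (1/2)u^2 - (1/2)u
L_1(u) = (u + 1)(u - 1) / [-1] = -u^2 + 1
L_2(u) = (u + 1)u / [2] = (1/2)u^2 + (1/2)u
P(u) = 2·L_0 + 1·L_1 + (-7)·L_2
Only the constant term is needed; take it from each L_i and combine:
2·(0) + 1·(1) + (-7)·(0) = 1

1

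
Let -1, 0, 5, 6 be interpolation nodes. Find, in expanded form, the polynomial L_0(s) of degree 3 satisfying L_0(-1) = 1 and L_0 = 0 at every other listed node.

L_0(s) = s(s - 5)(s - 6) / [(-1)·(-6)·(-7)]
       = (s^3 - 11s^2 + 30s) / (-42)

L_0(s) = -(1/42)s^3 + (11/42)s^2 - (5/7)s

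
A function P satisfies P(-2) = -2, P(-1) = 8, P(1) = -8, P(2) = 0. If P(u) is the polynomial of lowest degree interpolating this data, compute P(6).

Using Newton's divided-difference form:
P[-2,-1] = (8 - (-2)) / (-1 - (-2)) = 10
P[-1,1] = (-8 - 8) / (1 - (-1)) = -8
P[1,2] = (0 - (-8)) / (2 - 1) = 8
P[-2,-1,1] = (-8 - 10) / (1 - (-2)) = -6
P[-1,1,2] = (8 - (-8)) / (2 - (-1)) = 16/3
P[-2,-1,1,2] = (16/3 - (-6)) / (2 - (-2)) = 17/6
P(6) = -2 + 10·(8) + (-6)·(8)·(7) + (17/6)·(8)·(7)·(5) = 1606/3

1606/3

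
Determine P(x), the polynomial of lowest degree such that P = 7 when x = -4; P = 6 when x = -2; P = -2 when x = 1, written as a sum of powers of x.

P(x) = -(13/30)x^2 - (31/10)x + 23/15

Build the Lagrange basis polynomials:
L_0(x) = (x + 2)(x - 1) / [10] = (1/10)x^2 + (1/10)x - 1/5
L_1(x) = (x + 4)(x - 1) / [-6] = -(1/6)x^2 - (1/2)x + 2/3
L_2(x) = (x + 4)(x + 2) / [15] = (1/15)x^2 + (2/5)x + 8/15
P(x) = 7·L_0 + 6·L_1 + (-2)·L_2
  7·L_0(x) = (7/10)x^2 + (7/10)x - 7/5
  6·L_1(x) = -x^2 - 3x + 4
  (-2)·L_2(x) = -(2/15)x^2 - (4/5)x - 16/15
Adding term by term: -(13/30)x^2 - (31/10)x + 23/15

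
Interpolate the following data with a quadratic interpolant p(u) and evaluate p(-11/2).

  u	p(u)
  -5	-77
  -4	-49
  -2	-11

Evaluate each Lagrange basis at u = -11/2:
L_0(-11/2) = (-3/2)·(-7/2)/[(-1)·(-3)] = 7/4
L_1(-11/2) = (-1/2)·(-7/2)/[(1)·(-2)] = -7/8
L_2(-11/2) = (-1/2)·(-3/2)/[(3)·(2)] = 1/8
Sum: (-77)·(7/4) + (-49)·(-7/8) + (-11)·(1/8) = -373/4

-373/4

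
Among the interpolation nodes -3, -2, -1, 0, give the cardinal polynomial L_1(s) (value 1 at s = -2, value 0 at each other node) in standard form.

L_1(s) = (1/2)s^3 + 2s^2 + (3/2)s

L_1(s) = (s + 3)(s + 1)s / [(1)·(-1)·(-2)]
       = (s^3 + 4s^2 + 3s) / (2)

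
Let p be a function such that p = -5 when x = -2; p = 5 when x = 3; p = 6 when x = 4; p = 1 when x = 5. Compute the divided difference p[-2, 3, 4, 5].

-17/42

p[-2,3] = (5 - (-5)) / (3 - (-2)) = 2
p[3,4] = (6 - 5) / (4 - 3) = 1
p[4,5] = (1 - 6) / (5 - 4) = -5
p[-2,3,4] = (1 - 2) / (4 - (-2)) = -1/6
p[3,4,5] = (-5 - 1) / (5 - 3) = -3
p[-2,3,4,5] = (-3 - (-1/6)) / (5 - (-2)) = -17/42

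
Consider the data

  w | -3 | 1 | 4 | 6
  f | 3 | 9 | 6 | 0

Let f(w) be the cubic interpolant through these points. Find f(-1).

Using Newton's divided-difference form:
f[-3,1] = (9 - 3) / (1 - (-3)) = 3/2
f[1,4] = (6 - 9) / (4 - 1) = -1
f[4,6] = (0 - 6) / (6 - 4) = -3
f[-3,1,4] = (-1 - 3/2) / (4 - (-3)) = -5/14
f[1,4,6] = (-3 - (-1)) / (6 - 1) = -2/5
f[-3,1,4,6] = (-2/5 - (-5/14)) / (6 - (-3)) = -1/210
f(-1) = 3 + (3/2)·(2) + (-5/14)·(2)·(-2) + (-1/210)·(2)·(-2)·(-5) = 22/3

22/3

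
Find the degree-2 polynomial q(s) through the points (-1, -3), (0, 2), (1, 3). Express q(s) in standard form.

Build the Lagrange basis polynomials:
L_0(s) = s(s - 1) / [2] = (1/2)s^2 - (1/2)s
L_1(s) = (s + 1)(s - 1) / [-1] = -s^2 + 1
L_2(s) = (s + 1)s / [2] = (1/2)s^2 + (1/2)s
q(s) = (-3)·L_0 + 2·L_1 + 3·L_2
  (-3)·L_0(s) = -(3/2)s^2 + (3/2)s
  2·L_1(s) = -2s^2 + 2
  3·L_2(s) = (3/2)s^2 + (3/2)s
Adding term by term: -2s^2 + 3s + 2

q(s) = -2s^2 + 3s + 2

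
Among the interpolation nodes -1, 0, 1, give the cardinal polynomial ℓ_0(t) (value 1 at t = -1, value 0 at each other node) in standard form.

ℓ_0(t) = t(t - 1) / [(-1)·(-2)]
       = (t^2 - t) / (2)

ℓ_0(t) = (1/2)t^2 - (1/2)t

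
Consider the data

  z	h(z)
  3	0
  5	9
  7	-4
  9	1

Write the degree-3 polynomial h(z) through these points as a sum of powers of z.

L_0(z) = (z - 5)(z - 7)(z - 9) / [-48] = -(1/48)z^3 + (7/16)z^2 - (143/48)z + 105/16
L_1(z) = (z - 3)(z - 7)(z - 9) / [16] = (1/16)z^3 - (19/16)z^2 + (111/16)z - 189/16
L_2(z) = (z - 3)(z - 5)(z - 9) / [-16] = -(1/16)z^3 + (17/16)z^2 - (87/16)z + 135/16
L_3(z) = (z - 3)(z - 5)(z - 7) / [48] = (1/48)z^3 - (5/16)z^2 + (71/48)z - 35/16
h(z) = 0·L_0 + 9·L_1 + (-4)·L_2 + 1·L_3
  0·L_0(z) = 0
  9·L_1(z) = (9/16)z^3 - (171/16)z^2 + (999/16)z - 1701/16
  (-4)·L_2(z) = (1/4)z^3 - (17/4)z^2 + (87/4)z - 135/4
  1·L_3(z) = (1/48)z^3 - (5/16)z^2 + (71/48)z - 35/16
Adding term by term: (5/6)z^3 - (61/4)z^2 + (257/3)z - 569/4

h(z) = (5/6)z^3 - (61/4)z^2 + (257/3)z - 569/4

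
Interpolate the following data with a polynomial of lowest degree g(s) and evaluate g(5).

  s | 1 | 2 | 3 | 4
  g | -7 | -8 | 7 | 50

Evaluate each Lagrange basis at s = 5:
L_0(5) = (3)·(2)·(1)/[(-1)·(-2)·(-3)] = -1
L_1(5) = (4)·(2)·(1)/[(1)·(-1)·(-2)] = 4
L_2(5) = (4)·(3)·(1)/[(2)·(1)·(-1)] = -6
L_3(5) = (4)·(3)·(2)/[(3)·(2)·(1)] = 4
Sum: (-7)·(-1) + (-8)·(4) + 7·(-6) + 50·(4) = 133

133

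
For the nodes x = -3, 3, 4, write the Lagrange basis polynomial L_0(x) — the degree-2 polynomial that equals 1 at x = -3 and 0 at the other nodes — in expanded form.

L_0(x) = (1/42)x^2 - (1/6)x + 2/7

L_0(x) = (x - 3)(x - 4) / [(-6)·(-7)]
       = (x^2 - 7x + 12) / (42)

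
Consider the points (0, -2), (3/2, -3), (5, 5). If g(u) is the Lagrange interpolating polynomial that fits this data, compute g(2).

Evaluate each Lagrange basis at u = 2:
L_0(2) = (1/2)·(-3)/[(-3/2)·(-5)] = -1/5
L_1(2) = (2)·(-3)/[(3/2)·(-7/2)] = 8/7
L_2(2) = (2)·(1/2)/[(5)·(7/2)] = 2/35
Sum: (-2)·(-1/5) + (-3)·(8/7) + 5·(2/35) = -96/35

-96/35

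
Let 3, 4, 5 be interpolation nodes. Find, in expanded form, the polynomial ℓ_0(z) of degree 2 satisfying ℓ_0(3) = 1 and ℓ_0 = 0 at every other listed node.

ℓ_0(z) = (1/2)z^2 - (9/2)z + 10

ℓ_0(z) = (z - 4)(z - 5) / [(-1)·(-2)]
       = (z^2 - 9z + 20) / (2)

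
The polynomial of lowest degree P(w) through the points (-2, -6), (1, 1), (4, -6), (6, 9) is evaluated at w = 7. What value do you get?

1143/40

Evaluate each Lagrange basis at w = 7:
L_0(7) = (6)·(3)·(1)/[(-3)·(-6)·(-8)] = -1/8
L_1(7) = (9)·(3)·(1)/[(3)·(-3)·(-5)] = 3/5
L_2(7) = (9)·(6)·(1)/[(6)·(3)·(-2)] = -3/2
L_3(7) = (9)·(6)·(3)/[(8)·(5)·(2)] = 81/40
Sum: (-6)·(-1/8) + 1·(3/5) + (-6)·(-3/2) + 9·(81/40) = 1143/40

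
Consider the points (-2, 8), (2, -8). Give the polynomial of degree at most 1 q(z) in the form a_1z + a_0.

Build the Lagrange basis polynomials:
L_0(z) = (z - 2) / [-4] = -(1/4)z + 1/2
L_1(z) = (z + 2) / [4] = (1/4)z + 1/2
q(z) = 8·L_0 + (-8)·L_1
  8·L_0(z) = -2z + 4
  (-8)·L_1(z) = -2z - 4
Adding term by term: -4z

q(z) = -4z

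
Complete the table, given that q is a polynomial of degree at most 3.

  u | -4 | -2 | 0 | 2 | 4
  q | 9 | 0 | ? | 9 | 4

23/6

The 4 known values determine q uniquely (degree ≤ 3).
Evaluate each Lagrange basis at u = 0:
L_0(0) = (2)·(-2)·(-4)/[(-2)·(-6)·(-8)] = -1/6
L_1(0) = (4)·(-2)·(-4)/[(2)·(-4)·(-6)] = 2/3
L_2(0) = (4)·(2)·(-4)/[(6)·(4)·(-2)] = 2/3
L_3(0) = (4)·(2)·(-2)/[(8)·(6)·(2)] = -1/6
Sum: 9·(-1/6) + 0 + 9·(2/3) + 4·(-1/6) = 23/6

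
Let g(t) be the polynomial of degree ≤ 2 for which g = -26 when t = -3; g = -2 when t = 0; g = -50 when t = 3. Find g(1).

-10

Evaluate each Lagrange basis at t = 1:
L_0(1) = (1)·(-2)/[(-3)·(-6)] = -1/9
L_1(1) = (4)·(-2)/[(3)·(-3)] = 8/9
L_2(1) = (4)·(1)/[(6)·(3)] = 2/9
Sum: (-26)·(-1/9) + (-2)·(8/9) + (-50)·(2/9) = -10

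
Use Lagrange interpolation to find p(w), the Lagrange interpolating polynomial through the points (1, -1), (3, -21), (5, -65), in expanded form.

Build the Lagrange basis polynomials:
L_0(w) = (w - 3)(w - 5) / [8] = (1/8)w^2 - w + 15/8
L_1(w) = (w - 1)(w - 5) / [-4] = -(1/4)w^2 + (3/2)w - 5/4
L_2(w) = (w - 1)(w - 3) / [8] = (1/8)w^2 - (1/2)w + 3/8
p(w) = (-1)·L_0 + (-21)·L_1 + (-65)·L_2
  (-1)·L_0(w) = -(1/8)w^2 + w - 15/8
  (-21)·L_1(w) = (21/4)w^2 - (63/2)w + 105/4
  (-65)·L_2(w) = -(65/8)w^2 + (65/2)w - 195/8
Adding term by term: -3w^2 + 2w

p(w) = -3w^2 + 2w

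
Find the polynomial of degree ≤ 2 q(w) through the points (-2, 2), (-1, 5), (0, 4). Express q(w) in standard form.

Build the Lagrange basis polynomials:
L_0(w) = (w + 1)w / [2] = (1/2)w^2 + (1/2)w
L_1(w) = (w + 2)w / [-1] = -w^2 - 2w
L_2(w) = (w + 2)(w + 1) / [2] = (1/2)w^2 + (3/2)w + 1
q(w) = 2·L_0 + 5·L_1 + 4·L_2
  2·L_0(w) = w^2 + w
  5·L_1(w) = -5w^2 - 10w
  4·L_2(w) = 2w^2 + 6w + 4
Adding term by term: -2w^2 - 3w + 4

q(w) = -2w^2 - 3w + 4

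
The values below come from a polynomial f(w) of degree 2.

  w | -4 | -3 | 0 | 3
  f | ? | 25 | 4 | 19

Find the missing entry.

The 3 known values determine f uniquely (degree ≤ 2).
L_0(-4) = (-4)·(-7)/[(-3)·(-6)] = 14/9
L_1(-4) = (-1)·(-7)/[(3)·(-3)] = -7/9
L_2(-4) = (-1)·(-4)/[(6)·(3)] = 2/9
Sum: 25·(14/9) + 4·(-7/9) + 19·(2/9) = 40

40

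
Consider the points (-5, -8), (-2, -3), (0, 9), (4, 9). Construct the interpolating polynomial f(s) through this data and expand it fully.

f(s) = -(28/135)s^3 - (79/135)s^2 + (764/135)s + 9

Build the Lagrange basis polynomials:
L_0(s) = (s + 2)s(s - 4) / [-135] = -(1/135)s^3 + (2/135)s^2 + (8/135)s
L_1(s) = (s + 5)s(s - 4) / [36] = (1/36)s^3 + (1/36)s^2 - (5/9)s
L_2(s) = (s + 5)(s + 2)(s - 4) / [-40] = -(1/40)s^3 - (3/40)s^2 + (9/20)s + 1
L_3(s) = (s + 5)(s + 2)s / [216] = (1/216)s^3 + (7/216)s^2 + (5/108)s
f(s) = (-8)·L_0 + (-3)·L_1 + 9·L_2 + 9·L_3
  (-8)·L_0(s) = (8/135)s^3 - (16/135)s^2 - (64/135)s
  (-3)·L_1(s) = -(1/12)s^3 - (1/12)s^2 + (5/3)s
  9·L_2(s) = -(9/40)s^3 - (27/40)s^2 + (81/20)s + 9
  9·L_3(s) = (1/24)s^3 + (7/24)s^2 + (5/12)s
Adding term by term: -(28/135)s^3 - (79/135)s^2 + (764/135)s + 9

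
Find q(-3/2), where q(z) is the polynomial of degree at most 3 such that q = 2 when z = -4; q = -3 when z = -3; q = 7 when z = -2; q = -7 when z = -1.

87/16

L_0(-3/2) = (3/2)·(1/2)·(-1/2)/[(-1)·(-2)·(-3)] = 1/16
L_1(-3/2) = (5/2)·(1/2)·(-1/2)/[(1)·(-1)·(-2)] = -5/16
L_2(-3/2) = (5/2)·(3/2)·(-1/2)/[(2)·(1)·(-1)] = 15/16
L_3(-3/2) = (5/2)·(3/2)·(1/2)/[(3)·(2)·(1)] = 5/16
Sum: 2·(1/16) + (-3)·(-5/16) + 7·(15/16) + (-7)·(5/16) = 87/16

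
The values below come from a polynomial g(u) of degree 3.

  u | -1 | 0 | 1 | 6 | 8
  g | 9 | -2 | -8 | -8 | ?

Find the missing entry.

The 4 known values determine g uniquely (degree ≤ 3).
Evaluate each Lagrange basis at u = 8:
L_0(8) = (8)·(7)·(2)/[(-1)·(-2)·(-7)] = -8
L_1(8) = (9)·(7)·(2)/[(1)·(-1)·(-6)] = 21
L_2(8) = (9)·(8)·(2)/[(2)·(1)·(-5)] = -72/5
L_3(8) = (9)·(8)·(7)/[(7)·(6)·(5)] = 12/5
Sum: 9·(-8) + (-2)·(21) + (-8)·(-72/5) + (-8)·(12/5) = -18

-18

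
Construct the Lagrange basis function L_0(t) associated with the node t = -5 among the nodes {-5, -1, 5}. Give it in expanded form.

L_0(t) = (1/40)t^2 - (1/10)t - 1/8

L_0(t) = (t + 1)(t - 5) / [(-4)·(-10)]
       = (t^2 - 4t - 5) / (40)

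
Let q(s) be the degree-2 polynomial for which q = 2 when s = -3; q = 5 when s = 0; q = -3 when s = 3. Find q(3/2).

Evaluate each Lagrange basis at s = 3/2:
L_0(3/2) = (3/2)·(-3/2)/[(-3)·(-6)] = -1/8
L_1(3/2) = (9/2)·(-3/2)/[(3)·(-3)] = 3/4
L_2(3/2) = (9/2)·(3/2)/[(6)·(3)] = 3/8
Sum: 2·(-1/8) + 5·(3/4) + (-3)·(3/8) = 19/8

19/8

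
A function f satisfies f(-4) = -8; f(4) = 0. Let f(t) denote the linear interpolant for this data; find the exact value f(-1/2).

-9/2

Evaluate each Lagrange basis at t = -1/2:
L_0(-1/2) = (-9/2)/[(-8)] = 9/16
L_1(-1/2) = (7/2)/[(8)] = 7/16
Sum: (-8)·(9/16) + 0 = -9/2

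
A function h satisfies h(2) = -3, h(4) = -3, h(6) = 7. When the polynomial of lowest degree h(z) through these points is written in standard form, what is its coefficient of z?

-15/2

L_0(z) = (z - 4)(z - 6) / [8] = (1/8)z^2 - (5/4)z + 3
L_1(z) = (z - 2)(z - 6) / [-4] = -(1/4)z^2 + 2z - 3
L_2(z) = (z - 2)(z - 4) / [8] = (1/8)z^2 - (3/4)z + 1
h(z) = (-3)·L_0 + (-3)·L_1 + 7·L_2
Only the coefficient of z is needed; take it from each L_i and combine:
(-3)·(-5/4) + (-3)·(2) + 7·(-3/4) = -15/2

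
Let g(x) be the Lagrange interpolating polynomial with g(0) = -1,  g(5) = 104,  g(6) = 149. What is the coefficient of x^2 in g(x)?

4

The leading coefficient equals the top divided difference g[0,5,6].
g[0,5] = (104 - (-1)) / (5 - 0) = 21
g[5,6] = (149 - 104) / (6 - 5) = 45
g[0,5,6] = (45 - 21) / (6 - 0) = 4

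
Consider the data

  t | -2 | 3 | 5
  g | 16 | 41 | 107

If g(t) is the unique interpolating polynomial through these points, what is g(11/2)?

L_0(11/2) = (5/2)·(1/2)/[(-5)·(-7)] = 1/28
L_1(11/2) = (15/2)·(1/2)/[(5)·(-2)] = -3/8
L_2(11/2) = (15/2)·(5/2)/[(7)·(2)] = 75/56
Sum: 16·(1/28) + 41·(-3/8) + 107·(75/56) = 257/2

257/2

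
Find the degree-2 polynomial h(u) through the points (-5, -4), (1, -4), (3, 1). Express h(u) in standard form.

Build the Lagrange basis polynomials:
L_0(u) = (u - 1)(u - 3) / [48] = (1/48)u^2 - (1/12)u + 1/16
L_1(u) = (u + 5)(u - 3) / [-12] = -(1/12)u^2 - (1/6)u + 5/4
L_2(u) = (u + 5)(u - 1) / [16] = (1/16)u^2 + (1/4)u - 5/16
h(u) = (-4)·L_0 + (-4)·L_1 + 1·L_2
  (-4)·L_0(u) = -(1/12)u^2 + (1/3)u - 1/4
  (-4)·L_1(u) = (1/3)u^2 + (2/3)u - 5
  1·L_2(u) = (1/16)u^2 + (1/4)u - 5/16
Adding term by term: (5/16)u^2 + (5/4)u - 89/16

h(u) = (5/16)u^2 + (5/4)u - 89/16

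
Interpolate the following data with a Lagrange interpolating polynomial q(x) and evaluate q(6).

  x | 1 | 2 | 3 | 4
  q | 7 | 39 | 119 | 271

887

Evaluate each Lagrange basis at x = 6:
L_0(6) = (4)·(3)·(2)/[(-1)·(-2)·(-3)] = -4
L_1(6) = (5)·(3)·(2)/[(1)·(-1)·(-2)] = 15
L_2(6) = (5)·(4)·(2)/[(2)·(1)·(-1)] = -20
L_3(6) = (5)·(4)·(3)/[(3)·(2)·(1)] = 10
Sum: 7·(-4) + 39·(15) + 119·(-20) + 271·(10) = 887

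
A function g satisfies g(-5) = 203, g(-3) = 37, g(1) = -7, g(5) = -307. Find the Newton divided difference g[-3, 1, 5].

-8

g[-3,1] = (-7 - 37) / (1 - (-3)) = -11
g[1,5] = (-307 - (-7)) / (5 - 1) = -75
g[-3,1,5] = (-75 - (-11)) / (5 - (-3)) = -8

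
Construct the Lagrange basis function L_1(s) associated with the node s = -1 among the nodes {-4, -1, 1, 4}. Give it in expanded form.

L_1(s) = (s + 4)(s - 1)(s - 4) / [(3)·(-2)·(-5)]
       = (s^3 - s^2 - 16s + 16) / (30)

L_1(s) = (1/30)s^3 - (1/30)s^2 - (8/15)s + 8/15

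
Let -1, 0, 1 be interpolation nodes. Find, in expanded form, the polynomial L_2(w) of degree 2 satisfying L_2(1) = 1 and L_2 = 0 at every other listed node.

L_2(w) = (1/2)w^2 + (1/2)w

L_2(w) = (w + 1)w / [(2)·(1)]
       = (w^2 + w) / (2)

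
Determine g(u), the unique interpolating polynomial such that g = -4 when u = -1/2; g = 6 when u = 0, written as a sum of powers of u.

Build the Lagrange basis polynomials:
L_0(u) = u / [-1/2] = -2u
L_1(u) = (u + 1/2) / [1/2] = 2u + 1
g(u) = (-4)·L_0 + 6·L_1
  (-4)·L_0(u) = 8u
  6·L_1(u) = 12u + 6
Adding term by term: 20u + 6

g(u) = 20u + 6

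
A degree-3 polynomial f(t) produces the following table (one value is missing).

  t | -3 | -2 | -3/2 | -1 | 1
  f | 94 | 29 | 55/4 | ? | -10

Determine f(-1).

The 4 known values determine f uniquely (degree ≤ 3).
Evaluate each Lagrange basis at t = -1:
L_0(-1) = (1)·(1/2)·(-2)/[(-1)·(-3/2)·(-4)] = 1/6
L_1(-1) = (2)·(1/2)·(-2)/[(1)·(-1/2)·(-3)] = -4/3
L_2(-1) = (2)·(1)·(-2)/[(3/2)·(1/2)·(-5/2)] = 32/15
L_3(-1) = (2)·(1)·(1/2)/[(4)·(3)·(5/2)] = 1/30
Sum: 94·(1/6) + 29·(-4/3) + 55/4·(32/15) + (-10)·(1/30) = 6

6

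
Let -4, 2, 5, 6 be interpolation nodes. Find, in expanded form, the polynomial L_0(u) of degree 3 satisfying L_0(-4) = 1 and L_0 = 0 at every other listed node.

L_0(u) = (u - 2)(u - 5)(u - 6) / [(-6)·(-9)·(-10)]
       = (u^3 - 13u^2 + 52u - 60) / (-540)

L_0(u) = -(1/540)u^3 + (13/540)u^2 - (13/135)u + 1/9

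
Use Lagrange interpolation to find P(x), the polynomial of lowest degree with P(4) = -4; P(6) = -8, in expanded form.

Build the Lagrange basis polynomials:
L_0(x) = (x - 6) / [-2] = -(1/2)x + 3
L_1(x) = (x - 4) / [2] = (1/2)x - 2
P(x) = (-4)·L_0 + (-8)·L_1
  (-4)·L_0(x) = 2x - 12
  (-8)·L_1(x) = -4x + 16
Adding term by term: -2x + 4

P(x) = -2x + 4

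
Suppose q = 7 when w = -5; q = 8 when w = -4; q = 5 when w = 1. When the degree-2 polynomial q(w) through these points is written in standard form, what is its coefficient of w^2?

L_0(w) = (w + 4)(w - 1) / [6] = (1/6)w^2 + (1/2)w - 2/3
L_1(w) = (w + 5)(w - 1) / [-5] = -(1/5)w^2 - (4/5)w + 1
L_2(w) = (w + 5)(w + 4) / [30] = (1/30)w^2 + (3/10)w + 2/3
q(w) = 7·L_0 + 8·L_1 + 5·L_2
Only the coefficient of w^2 is needed; take it from each L_i and combine:
7·(1/6) + 8·(-1/5) + 5·(1/30) = -4/15

-4/15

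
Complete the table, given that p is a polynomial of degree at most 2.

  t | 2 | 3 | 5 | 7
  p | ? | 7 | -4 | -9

59/4

The 3 known values determine p uniquely (degree ≤ 2).
L_0(2) = (-3)·(-5)/[(-2)·(-4)] = 15/8
L_1(2) = (-1)·(-5)/[(2)·(-2)] = -5/4
L_2(2) = (-1)·(-3)/[(4)·(2)] = 3/8
Sum: 7·(15/8) + (-4)·(-5/4) + (-9)·(3/8) = 59/4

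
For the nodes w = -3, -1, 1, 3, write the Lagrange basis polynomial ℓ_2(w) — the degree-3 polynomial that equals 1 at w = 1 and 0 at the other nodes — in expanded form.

ℓ_2(w) = (w + 3)(w + 1)(w - 3) / [(4)·(2)·(-2)]
       = (w^3 + w^2 - 9w - 9) / (-16)

ℓ_2(w) = -(1/16)w^3 - (1/16)w^2 + (9/16)w + 9/16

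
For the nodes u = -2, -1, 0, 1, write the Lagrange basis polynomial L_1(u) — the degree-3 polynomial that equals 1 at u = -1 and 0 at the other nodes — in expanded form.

L_1(u) = (1/2)u^3 + (1/2)u^2 - u

L_1(u) = (u + 2)u(u - 1) / [(1)·(-1)·(-2)]
       = (u^3 + u^2 - 2u) / (2)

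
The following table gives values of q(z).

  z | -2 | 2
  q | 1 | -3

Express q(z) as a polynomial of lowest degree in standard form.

Build the Lagrange basis polynomials:
L_0(z) = (z - 2) / [-4] = -(1/4)z + 1/2
L_1(z) = (z + 2) / [4] = (1/4)z + 1/2
q(z) = 1·L_0 + (-3)·L_1
  1·L_0(z) = -(1/4)z + 1/2
  (-3)·L_1(z) = -(3/4)z - 3/2
Adding term by term: -z - 1

q(z) = -z - 1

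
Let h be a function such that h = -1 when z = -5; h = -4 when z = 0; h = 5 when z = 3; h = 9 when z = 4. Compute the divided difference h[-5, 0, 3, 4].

h[-5,0] = (-4 - (-1)) / (0 - (-5)) = -3/5
h[0,3] = (5 - (-4)) / (3 - 0) = 3
h[3,4] = (9 - 5) / (4 - 3) = 4
h[-5,0,3] = (3 - (-3/5)) / (3 - (-5)) = 9/20
h[0,3,4] = (4 - 3) / (4 - 0) = 1/4
h[-5,0,3,4] = (1/4 - 9/20) / (4 - (-5)) = -1/45

-1/45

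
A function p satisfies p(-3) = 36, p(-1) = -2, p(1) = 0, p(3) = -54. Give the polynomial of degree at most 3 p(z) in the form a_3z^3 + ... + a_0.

Build the Lagrange basis polynomials:
L_0(z) = (z + 1)(z - 1)(z - 3) / [-48] = -(1/48)z^3 + (1/16)z^2 + (1/48)z - 1/16
L_1(z) = (z + 3)(z - 1)(z - 3) / [16] = (1/16)z^3 - (1/16)z^2 - (9/16)z + 9/16
L_2(z) = (z + 3)(z + 1)(z - 3) / [-16] = -(1/16)z^3 - (1/16)z^2 + (9/16)z + 9/16
L_3(z) = (z + 3)(z + 1)(z - 1) / [48] = (1/48)z^3 + (1/16)z^2 - (1/48)z - 1/16
p(z) = 36·L_0 + (-2)·L_1 + 0·L_2 + (-54)·L_3
  36·L_0(z) = -(3/4)z^3 + (9/4)z^2 + (3/4)z - 9/4
  (-2)·L_1(z) = -(1/8)z^3 + (1/8)z^2 + (9/8)z - 9/8
  0·L_2(z) = 0
  (-54)·L_3(z) = -(9/8)z^3 - (27/8)z^2 + (9/8)z + 27/8
Adding term by term: -2z^3 - z^2 + 3z

p(z) = -2z^3 - z^2 + 3z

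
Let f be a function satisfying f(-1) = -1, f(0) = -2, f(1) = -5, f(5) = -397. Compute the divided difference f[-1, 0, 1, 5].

-3

f[-1,0] = (-2 - (-1)) / (0 - (-1)) = -1
f[0,1] = (-5 - (-2)) / (1 - 0) = -3
f[1,5] = (-397 - (-5)) / (5 - 1) = -98
f[-1,0,1] = (-3 - (-1)) / (1 - (-1)) = -1
f[0,1,5] = (-98 - (-3)) / (5 - 0) = -19
f[-1,0,1,5] = (-19 - (-1)) / (5 - (-1)) = -3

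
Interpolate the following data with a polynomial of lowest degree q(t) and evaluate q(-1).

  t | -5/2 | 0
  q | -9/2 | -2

-3

L_0(-1) = (-1)/[(-5/2)] = 2/5
L_1(-1) = (3/2)/[(5/2)] = 3/5
Sum: (-9/2)·(2/5) + (-2)·(3/5) = -3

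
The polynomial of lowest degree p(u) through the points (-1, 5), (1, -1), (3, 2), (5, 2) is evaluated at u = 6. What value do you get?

L_0(6) = (5)·(3)·(1)/[(-2)·(-4)·(-6)] = -5/16
L_1(6) = (7)·(3)·(1)/[(2)·(-2)·(-4)] = 21/16
L_2(6) = (7)·(5)·(1)/[(4)·(2)·(-2)] = -35/16
L_3(6) = (7)·(5)·(3)/[(6)·(4)·(2)] = 35/16
Sum: 5·(-5/16) + (-1)·(21/16) + 2·(-35/16) + 2·(35/16) = -23/8

-23/8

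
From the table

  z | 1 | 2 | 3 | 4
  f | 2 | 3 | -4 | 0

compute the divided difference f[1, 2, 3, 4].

f[1,2] = (3 - 2) / (2 - 1) = 1
f[2,3] = (-4 - 3) / (3 - 2) = -7
f[3,4] = (0 - (-4)) / (4 - 3) = 4
f[1,2,3] = (-7 - 1) / (3 - 1) = -4
f[2,3,4] = (4 - (-7)) / (4 - 2) = 11/2
f[1,2,3,4] = (11/2 - (-4)) / (4 - 1) = 19/6

19/6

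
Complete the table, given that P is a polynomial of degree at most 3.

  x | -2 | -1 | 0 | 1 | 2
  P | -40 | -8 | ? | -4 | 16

-4

The 4 known values determine P uniquely (degree ≤ 3).
Evaluate each Lagrange basis at x = 0:
L_0(0) = (1)·(-1)·(-2)/[(-1)·(-3)·(-4)] = -1/6
L_1(0) = (2)·(-1)·(-2)/[(1)·(-2)·(-3)] = 2/3
L_2(0) = (2)·(1)·(-2)/[(3)·(2)·(-1)] = 2/3
L_3(0) = (2)·(1)·(-1)/[(4)·(3)·(1)] = -1/6
Sum: (-40)·(-1/6) + (-8)·(2/3) + (-4)·(2/3) + 16·(-1/6) = -4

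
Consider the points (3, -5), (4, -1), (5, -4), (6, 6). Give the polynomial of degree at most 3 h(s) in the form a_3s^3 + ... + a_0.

Build the Lagrange basis polynomials:
L_0(s) = (s - 4)(s - 5)(s - 6) / [-6] = -(1/6)s^3 + (5/2)s^2 - (37/3)s + 20
L_1(s) = (s - 3)(s - 5)(s - 6) / [2] = (1/2)s^3 - 7s^2 + (63/2)s - 45
L_2(s) = (s - 3)(s - 4)(s - 6) / [-2] = -(1/2)s^3 + (13/2)s^2 - 27s + 36
L_3(s) = (s - 3)(s - 4)(s - 5) / [6] = (1/6)s^3 - 2s^2 + (47/6)s - 10
h(s) = (-5)·L_0 + (-1)·L_1 + (-4)·L_2 + 6·L_3
  (-5)·L_0(s) = (5/6)s^3 - (25/2)s^2 + (185/3)s - 100
  (-1)·L_1(s) = -(1/2)s^3 + 7s^2 - (63/2)s + 45
  (-4)·L_2(s) = 2s^3 - 26s^2 + 108s - 144
  6·L_3(s) = s^3 - 12s^2 + 47s - 60
Adding term by term: (10/3)s^3 - (87/2)s^2 + (1111/6)s - 259

h(s) = (10/3)s^3 - (87/2)s^2 + (1111/6)s - 259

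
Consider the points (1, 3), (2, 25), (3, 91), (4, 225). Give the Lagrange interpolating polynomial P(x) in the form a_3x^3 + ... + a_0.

P(x) = 4x^3 - 2x^2 + 1

L_0(x) = (x - 2)(x - 3)(x - 4) / [-6] = -(1/6)x^3 + (3/2)x^2 - (13/3)x + 4
L_1(x) = (x - 1)(x - 3)(x - 4) / [2] = (1/2)x^3 - 4x^2 + (19/2)x - 6
L_2(x) = (x - 1)(x - 2)(x - 4) / [-2] = -(1/2)x^3 + (7/2)x^2 - 7x + 4
L_3(x) = (x - 1)(x - 2)(x - 3) / [6] = (1/6)x^3 - x^2 + (11/6)x - 1
P(x) = 3·L_0 + 25·L_1 + 91·L_2 + 225·L_3
  3·L_0(x) = -(1/2)x^3 + (9/2)x^2 - 13x + 12
  25·L_1(x) = (25/2)x^3 - 100x^2 + (475/2)x - 150
  91·L_2(x) = -(91/2)x^3 + (637/2)x^2 - 637x + 364
  225·L_3(x) = (75/2)x^3 - 225x^2 + (825/2)x - 225
Adding term by term: 4x^3 - 2x^2 + 1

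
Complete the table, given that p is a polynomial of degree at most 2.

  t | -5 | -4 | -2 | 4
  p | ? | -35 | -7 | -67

The 3 known values determine p uniquely (degree ≤ 2).
Evaluate each Lagrange basis at t = -5:
L_0(-5) = (-3)·(-9)/[(-2)·(-8)] = 27/16
L_1(-5) = (-1)·(-9)/[(2)·(-6)] = -3/4
L_2(-5) = (-1)·(-3)/[(8)·(6)] = 1/16
Sum: (-35)·(27/16) + (-7)·(-3/4) + (-67)·(1/16) = -58

-58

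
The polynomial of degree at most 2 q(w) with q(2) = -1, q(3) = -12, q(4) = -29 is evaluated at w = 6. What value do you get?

-81

Evaluate each Lagrange basis at w = 6:
L_0(6) = (3)·(2)/[(-1)·(-2)] = 3
L_1(6) = (4)·(2)/[(1)·(-1)] = -8
L_2(6) = (4)·(3)/[(2)·(1)] = 6
Sum: (-1)·(3) + (-12)·(-8) + (-29)·(6) = -81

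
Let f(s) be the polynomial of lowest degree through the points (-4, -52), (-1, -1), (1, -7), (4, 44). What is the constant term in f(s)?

Build the Lagrange basis polynomials:
L_0(s) = (s + 1)(s - 1)(s - 4) / [-120] = -(1/120)s^3 + (1/30)s^2 + (1/120)s - 1/30
L_1(s) = (s + 4)(s - 1)(s - 4) / [30] = (1/30)s^3 - (1/30)s^2 - (8/15)s + 8/15
L_2(s) = (s + 4)(s + 1)(s - 4) / [-30] = -(1/30)s^3 - (1/30)s^2 + (8/15)s + 8/15
L_3(s) = (s + 4)(s + 1)(s - 1) / [120] = (1/120)s^3 + (1/30)s^2 - (1/120)s - 1/30
f(s) = (-52)·L_0 + (-1)·L_1 + (-7)·L_2 + 44·L_3
Only the constant term is needed; take it from each L_i and combine:
(-52)·(-1/30) + (-1)·(8/15) + (-7)·(8/15) + 44·(-1/30) = -4

-4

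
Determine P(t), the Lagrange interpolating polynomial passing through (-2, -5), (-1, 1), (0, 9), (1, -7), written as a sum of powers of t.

P(t) = -(13/3)t^3 - 12t^2 + (1/3)t + 9

Build the Lagrange basis polynomials:
L_0(t) = (t + 1)t(t - 1) / [-6] = -(1/6)t^3 + (1/6)t
L_1(t) = (t + 2)t(t - 1) / [2] = (1/2)t^3 + (1/2)t^2 - t
L_2(t) = (t + 2)(t + 1)(t - 1) / [-2] = -(1/2)t^3 - t^2 + (1/2)t + 1
L_3(t) = (t + 2)(t + 1)t / [6] = (1/6)t^3 + (1/2)t^2 + (1/3)t
P(t) = (-5)·L_0 + 1·L_1 + 9·L_2 + (-7)·L_3
  (-5)·L_0(t) = (5/6)t^3 - (5/6)t
  1·L_1(t) = (1/2)t^3 + (1/2)t^2 - t
  9·L_2(t) = -(9/2)t^3 - 9t^2 + (9/2)t + 9
  (-7)·L_3(t) = -(7/6)t^3 - (7/2)t^2 - (7/3)t
Adding term by term: -(13/3)t^3 - 12t^2 + (1/3)t + 9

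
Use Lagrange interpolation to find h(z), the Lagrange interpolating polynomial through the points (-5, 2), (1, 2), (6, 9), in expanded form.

h(z) = (7/55)z^2 + (28/55)z + 15/11

Build the Lagrange basis polynomials:
L_0(z) = (z - 1)(z - 6) / [66] = (1/66)z^2 - (7/66)z + 1/11
L_1(z) = (z + 5)(z - 6) / [-30] = -(1/30)z^2 + (1/30)z + 1
L_2(z) = (z + 5)(z - 1) / [55] = (1/55)z^2 + (4/55)z - 1/11
h(z) = 2·L_0 + 2·L_1 + 9·L_2
  2·L_0(z) = (1/33)z^2 - (7/33)z + 2/11
  2·L_1(z) = -(1/15)z^2 + (1/15)z + 2
  9·L_2(z) = (9/55)z^2 + (36/55)z - 9/11
Adding term by term: (7/55)z^2 + (28/55)z + 15/11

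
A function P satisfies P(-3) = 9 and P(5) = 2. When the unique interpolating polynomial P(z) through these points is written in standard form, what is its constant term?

Build the Lagrange basis polynomials:
L_0(z) = (z - 5) / [-8] = -(1/8)z + 5/8
L_1(z) = (z + 3) / [8] = (1/8)z + 3/8
P(z) = 9·L_0 + 2·L_1
Only the constant term is needed; take it from each L_i and combine:
9·(5/8) + 2·(3/8) = 51/8

51/8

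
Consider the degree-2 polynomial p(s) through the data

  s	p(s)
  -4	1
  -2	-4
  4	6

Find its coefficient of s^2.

The leading coefficient equals the top divided difference p[-4,-2,4].
p[-4,-2] = (-4 - 1) / (-2 - (-4)) = -5/2
p[-2,4] = (6 - (-4)) / (4 - (-2)) = 5/3
p[-4,-2,4] = (5/3 - (-5/2)) / (4 - (-4)) = 25/48

25/48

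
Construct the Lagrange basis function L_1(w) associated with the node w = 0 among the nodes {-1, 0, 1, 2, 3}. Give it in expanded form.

L_1(w) = -(1/6)w^4 + (5/6)w^3 - (5/6)w^2 - (5/6)w + 1

L_1(w) = (w + 1)(w - 1)(w - 2)(w - 3) / [(1)·(-1)·(-2)·(-3)]
       = (w^4 - 5w^3 + 5w^2 + 5w - 6) / (-6)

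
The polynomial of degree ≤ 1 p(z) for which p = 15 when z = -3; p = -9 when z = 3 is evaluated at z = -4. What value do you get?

19

L_0(-4) = (-7)/[(-6)] = 7/6
L_1(-4) = (-1)/[(6)] = -1/6
Sum: 15·(7/6) + (-9)·(-1/6) = 19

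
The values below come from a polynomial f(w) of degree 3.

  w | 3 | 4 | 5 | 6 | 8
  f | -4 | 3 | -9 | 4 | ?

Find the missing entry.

The 4 known values determine f uniquely (degree ≤ 3).
Evaluate each Lagrange basis at w = 8:
L_0(8) = (4)·(3)·(2)/[(-1)·(-2)·(-3)] = -4
L_1(8) = (5)·(3)·(2)/[(1)·(-1)·(-2)] = 15
L_2(8) = (5)·(4)·(2)/[(2)·(1)·(-1)] = -20
L_3(8) = (5)·(4)·(3)/[(3)·(2)·(1)] = 10
Sum: (-4)·(-4) + 3·(15) + (-9)·(-20) + 4·(10) = 281

281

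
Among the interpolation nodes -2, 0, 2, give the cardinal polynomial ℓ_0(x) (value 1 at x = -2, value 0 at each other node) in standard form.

ℓ_0(x) = (1/8)x^2 - (1/4)x

ℓ_0(x) = x(x - 2) / [(-2)·(-4)]
       = (x^2 - 2x) / (8)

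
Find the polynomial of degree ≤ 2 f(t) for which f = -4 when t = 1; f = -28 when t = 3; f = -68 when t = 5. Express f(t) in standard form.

L_0(t) = (t - 3)(t - 5) / [8] = (1/8)t^2 - t + 15/8
L_1(t) = (t - 1)(t - 5) / [-4] = -(1/4)t^2 + (3/2)t - 5/4
L_2(t) = (t - 1)(t - 3) / [8] = (1/8)t^2 - (1/2)t + 3/8
f(t) = (-4)·L_0 + (-28)·L_1 + (-68)·L_2
  (-4)·L_0(t) = -(1/2)t^2 + 4t - 15/2
  (-28)·L_1(t) = 7t^2 - 42t + 35
  (-68)·L_2(t) = -(17/2)t^2 + 34t - 51/2
Adding term by term: -2t^2 - 4t + 2

f(t) = -2t^2 - 4t + 2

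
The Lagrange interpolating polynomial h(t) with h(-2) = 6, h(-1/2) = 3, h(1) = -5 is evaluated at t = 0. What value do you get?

8/9

L_0(0) = (1/2)·(-1)/[(-3/2)·(-3)] = -1/9
L_1(0) = (2)·(-1)/[(3/2)·(-3/2)] = 8/9
L_2(0) = (2)·(1/2)/[(3)·(3/2)] = 2/9
Sum: 6·(-1/9) + 3·(8/9) + (-5)·(2/9) = 8/9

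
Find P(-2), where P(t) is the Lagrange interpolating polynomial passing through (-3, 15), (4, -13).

11

Evaluate each Lagrange basis at t = -2:
L_0(-2) = (-6)/[(-7)] = 6/7
L_1(-2) = (1)/[(7)] = 1/7
Sum: 15·(6/7) + (-13)·(1/7) = 11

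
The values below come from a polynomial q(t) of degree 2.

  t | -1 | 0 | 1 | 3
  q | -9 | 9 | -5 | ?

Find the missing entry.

The 3 known values determine q uniquely (degree ≤ 2).
L_0(3) = (3)·(2)/[(-1)·(-2)] = 3
L_1(3) = (4)·(2)/[(1)·(-1)] = -8
L_2(3) = (4)·(3)/[(2)·(1)] = 6
Sum: (-9)·(3) + 9·(-8) + (-5)·(6) = -129

-129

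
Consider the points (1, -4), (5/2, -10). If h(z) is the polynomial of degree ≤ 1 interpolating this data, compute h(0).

L_0(0) = (-5/2)/[(-3/2)] = 5/3
L_1(0) = (-1)/[(3/2)] = -2/3
Sum: (-4)·(5/3) + (-10)·(-2/3) = 0

0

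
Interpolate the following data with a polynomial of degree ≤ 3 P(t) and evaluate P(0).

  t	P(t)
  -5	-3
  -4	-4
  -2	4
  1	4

80/9

Using Newton's divided-difference form:
P[-5,-4] = (-4 - (-3)) / (-4 - (-5)) = -1
P[-4,-2] = (4 - (-4)) / (-2 - (-4)) = 4
P[-2,1] = (4 - 4) / (1 - (-2)) = 0
P[-5,-4,-2] = (4 - (-1)) / (-2 - (-5)) = 5/3
P[-4,-2,1] = (0 - 4) / (1 - (-4)) = -4/5
P[-5,-4,-2,1] = (-4/5 - 5/3) / (1 - (-5)) = -37/90
P(0) = -3 + (-1)·(5) + (5/3)·(5)·(4) + (-37/90)·(5)·(4)·(2) = 80/9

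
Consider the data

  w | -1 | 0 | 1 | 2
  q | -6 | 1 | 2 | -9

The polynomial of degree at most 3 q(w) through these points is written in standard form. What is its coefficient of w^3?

-1

The leading coefficient equals the top divided difference q[-1,0,1,2].
q[-1,0] = (1 - (-6)) / (0 - (-1)) = 7
q[0,1] = (2 - 1) / (1 - 0) = 1
q[1,2] = (-9 - 2) / (2 - 1) = -11
q[-1,0,1] = (1 - 7) / (1 - (-1)) = -3
q[0,1,2] = (-11 - 1) / (2 - 0) = -6
q[-1,0,1,2] = (-6 - (-3)) / (2 - (-1)) = -1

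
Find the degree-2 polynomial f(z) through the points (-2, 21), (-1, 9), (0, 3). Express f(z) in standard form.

f(z) = 3z^2 - 3z + 3

Build the Lagrange basis polynomials:
L_0(z) = (z + 1)z / [2] = (1/2)z^2 + (1/2)z
L_1(z) = (z + 2)z / [-1] = -z^2 - 2z
L_2(z) = (z + 2)(z + 1) / [2] = (1/2)z^2 + (3/2)z + 1
f(z) = 21·L_0 + 9·L_1 + 3·L_2
  21·L_0(z) = (21/2)z^2 + (21/2)z
  9·L_1(z) = -9z^2 - 18z
  3·L_2(z) = (3/2)z^2 + (9/2)z + 3
Adding term by term: 3z^2 - 3z + 3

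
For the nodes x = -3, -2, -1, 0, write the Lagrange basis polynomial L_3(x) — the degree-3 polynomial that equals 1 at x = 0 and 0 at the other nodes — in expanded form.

L_3(x) = (1/6)x^3 + x^2 + (11/6)x + 1

L_3(x) = (x + 3)(x + 2)(x + 1) / [(3)·(2)·(1)]
       = (x^3 + 6x^2 + 11x + 6) / (6)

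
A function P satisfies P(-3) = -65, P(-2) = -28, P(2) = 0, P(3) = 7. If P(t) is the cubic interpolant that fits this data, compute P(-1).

-9

Evaluate each Lagrange basis at t = -1:
L_0(-1) = (1)·(-3)·(-4)/[(-1)·(-5)·(-6)] = -2/5
L_1(-1) = (2)·(-3)·(-4)/[(1)·(-4)·(-5)] = 6/5
L_2(-1) = (2)·(1)·(-4)/[(5)·(4)·(-1)] = 2/5
L_3(-1) = (2)·(1)·(-3)/[(6)·(5)·(1)] = -1/5
Sum: (-65)·(-2/5) + (-28)·(6/5) + 0 + 7·(-1/5) = -9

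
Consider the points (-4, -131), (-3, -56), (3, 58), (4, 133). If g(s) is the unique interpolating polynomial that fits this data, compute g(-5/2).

-131/4

Using Newton's divided-difference form:
g[-4,-3] = (-56 - (-131)) / (-3 - (-4)) = 75
g[-3,3] = (58 - (-56)) / (3 - (-3)) = 19
g[3,4] = (133 - 58) / (4 - 3) = 75
g[-4,-3,3] = (19 - 75) / (3 - (-4)) = -8
g[-3,3,4] = (75 - 19) / (4 - (-3)) = 8
g[-4,-3,3,4] = (8 - (-8)) / (4 - (-4)) = 2
g(-5/2) = -131 + 75·(3/2) + (-8)·(3/2)·(1/2) + 2·(3/2)·(1/2)·(-11/2) = -131/4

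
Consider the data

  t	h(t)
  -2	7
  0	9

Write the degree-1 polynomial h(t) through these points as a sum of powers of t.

L_0(t) = t / [-2] = -(1/2)t
L_1(t) = (t + 2) / [2] = (1/2)t + 1
h(t) = 7·L_0 + 9·L_1
  7·L_0(t) = -(7/2)t
  9·L_1(t) = (9/2)t + 9
Adding term by term: t + 9

h(t) = t + 9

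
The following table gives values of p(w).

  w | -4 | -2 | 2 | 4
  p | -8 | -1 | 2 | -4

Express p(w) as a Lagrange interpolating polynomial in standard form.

p(w) = -(1/48)w^3 - (13/24)w^2 + (5/6)w + 8/3

Build the Lagrange basis polynomials:
L_0(w) = (w + 2)(w - 2)(w - 4) / [-96] = -(1/96)w^3 + (1/24)w^2 + (1/24)w - 1/6
L_1(w) = (w + 4)(w - 2)(w - 4) / [48] = (1/48)w^3 - (1/24)w^2 - (1/3)w + 2/3
L_2(w) = (w + 4)(w + 2)(w - 4) / [-48] = -(1/48)w^3 - (1/24)w^2 + (1/3)w + 2/3
L_3(w) = (w + 4)(w + 2)(w - 2) / [96] = (1/96)w^3 + (1/24)w^2 - (1/24)w - 1/6
p(w) = (-8)·L_0 + (-1)·L_1 + 2·L_2 + (-4)·L_3
  (-8)·L_0(w) = (1/12)w^3 - (1/3)w^2 - (1/3)w + 4/3
  (-1)·L_1(w) = -(1/48)w^3 + (1/24)w^2 + (1/3)w - 2/3
  2·L_2(w) = -(1/24)w^3 - (1/12)w^2 + (2/3)w + 4/3
  (-4)·L_3(w) = -(1/24)w^3 - (1/6)w^2 + (1/6)w + 2/3
Adding term by term: -(1/48)w^3 - (13/24)w^2 + (5/6)w + 8/3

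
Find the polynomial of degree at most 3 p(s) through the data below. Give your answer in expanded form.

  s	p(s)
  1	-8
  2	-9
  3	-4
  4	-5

Build the Lagrange basis polynomials:
L_0(s) = (s - 2)(s - 3)(s - 4) / [-6] = -(1/6)s^3 + (3/2)s^2 - (13/3)s + 4
L_1(s) = (s - 1)(s - 3)(s - 4) / [2] = (1/2)s^3 - 4s^2 + (19/2)s - 6
L_2(s) = (s - 1)(s - 2)(s - 4) / [-2] = -(1/2)s^3 + (7/2)s^2 - 7s + 4
L_3(s) = (s - 1)(s - 2)(s - 3) / [6] = (1/6)s^3 - s^2 + (11/6)s - 1
p(s) = (-8)·L_0 + (-9)·L_1 + (-4)·L_2 + (-5)·L_3
  (-8)·L_0(s) = (4/3)s^3 - 12s^2 + (104/3)s - 32
  (-9)·L_1(s) = -(9/2)s^3 + 36s^2 - (171/2)s + 54
  (-4)·L_2(s) = 2s^3 - 14s^2 + 28s - 16
  (-5)·L_3(s) = -(5/6)s^3 + 5s^2 - (55/6)s + 5
Adding term by term: -2s^3 + 15s^2 - 32s + 11

p(s) = -2s^3 + 15s^2 - 32s + 11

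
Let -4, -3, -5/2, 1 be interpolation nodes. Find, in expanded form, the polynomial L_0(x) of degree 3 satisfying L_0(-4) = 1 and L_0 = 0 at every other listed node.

L_0(x) = -(2/15)x^3 - (3/5)x^2 - (4/15)x + 1

L_0(x) = (x + 3)(x + 5/2)(x - 1) / [(-1)·(-3/2)·(-5)]
       = (x^3 + (9/2)x^2 + 2x - 15/2) / (-15/2)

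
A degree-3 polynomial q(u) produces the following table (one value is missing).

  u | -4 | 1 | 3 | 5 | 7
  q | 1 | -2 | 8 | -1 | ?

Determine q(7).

-689/15

The 4 known values determine q uniquely (degree ≤ 3).
Evaluate each Lagrange basis at u = 7:
L_0(7) = (6)·(4)·(2)/[(-5)·(-7)·(-9)] = -16/105
L_1(7) = (11)·(4)·(2)/[(5)·(-2)·(-4)] = 11/5
L_2(7) = (11)·(6)·(2)/[(7)·(2)·(-2)] = -33/7
L_3(7) = (11)·(6)·(4)/[(9)·(4)·(2)] = 11/3
Sum: 1·(-16/105) + (-2)·(11/5) + 8·(-33/7) + (-1)·(11/3) = -689/15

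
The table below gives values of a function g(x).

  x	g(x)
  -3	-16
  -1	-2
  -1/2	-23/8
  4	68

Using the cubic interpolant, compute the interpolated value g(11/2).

1453/8

L_0(11/2) = (13/2)·(6)·(3/2)/[(-2)·(-5/2)·(-7)] = -117/70
L_1(11/2) = (17/2)·(6)·(3/2)/[(2)·(-1/2)·(-5)] = 153/10
L_2(11/2) = (17/2)·(13/2)·(3/2)/[(5/2)·(1/2)·(-9/2)] = -221/15
L_3(11/2) = (17/2)·(13/2)·(6)/[(7)·(5)·(9/2)] = 221/105
Sum: (-16)·(-117/70) + (-2)·(153/10) + (-23/8)·(-221/15) + 68·(221/105) = 1453/8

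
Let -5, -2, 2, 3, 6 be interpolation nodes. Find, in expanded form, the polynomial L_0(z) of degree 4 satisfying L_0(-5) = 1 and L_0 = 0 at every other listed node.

L_0(z) = (1/1848)z^4 - (3/616)z^3 + (1/132)z^2 + (3/154)z - 3/77

L_0(z) = (z + 2)(z - 2)(z - 3)(z - 6) / [(-3)·(-7)·(-8)·(-11)]
       = (z^4 - 9z^3 + 14z^2 + 36z - 72) / (1848)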